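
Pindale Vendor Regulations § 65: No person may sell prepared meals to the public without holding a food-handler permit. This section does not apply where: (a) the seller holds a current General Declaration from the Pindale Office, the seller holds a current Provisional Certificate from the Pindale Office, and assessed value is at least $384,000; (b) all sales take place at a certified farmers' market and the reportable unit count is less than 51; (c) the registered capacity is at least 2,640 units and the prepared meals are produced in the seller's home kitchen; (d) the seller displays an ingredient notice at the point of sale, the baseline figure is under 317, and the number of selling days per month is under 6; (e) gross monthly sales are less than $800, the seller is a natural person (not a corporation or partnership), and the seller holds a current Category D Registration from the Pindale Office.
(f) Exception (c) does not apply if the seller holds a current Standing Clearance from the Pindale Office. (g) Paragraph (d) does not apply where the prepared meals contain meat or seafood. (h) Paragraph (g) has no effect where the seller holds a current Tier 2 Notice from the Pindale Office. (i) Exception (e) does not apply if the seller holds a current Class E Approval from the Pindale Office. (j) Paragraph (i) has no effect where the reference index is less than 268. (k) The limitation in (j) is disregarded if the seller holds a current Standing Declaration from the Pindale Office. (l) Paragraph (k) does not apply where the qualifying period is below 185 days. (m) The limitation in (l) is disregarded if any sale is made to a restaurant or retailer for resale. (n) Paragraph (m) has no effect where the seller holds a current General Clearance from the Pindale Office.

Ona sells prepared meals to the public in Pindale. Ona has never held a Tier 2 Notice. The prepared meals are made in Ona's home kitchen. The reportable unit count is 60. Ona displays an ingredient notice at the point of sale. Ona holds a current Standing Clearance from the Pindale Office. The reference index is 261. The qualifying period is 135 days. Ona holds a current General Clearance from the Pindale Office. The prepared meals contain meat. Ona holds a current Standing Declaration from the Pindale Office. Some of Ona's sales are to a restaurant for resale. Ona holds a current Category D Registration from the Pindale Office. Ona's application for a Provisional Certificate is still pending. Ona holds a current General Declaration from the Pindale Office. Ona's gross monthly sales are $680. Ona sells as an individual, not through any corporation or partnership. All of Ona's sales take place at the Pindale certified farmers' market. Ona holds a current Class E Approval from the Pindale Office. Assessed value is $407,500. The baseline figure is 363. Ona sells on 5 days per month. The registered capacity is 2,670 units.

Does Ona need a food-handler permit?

Exception (a) fails — no current Provisional Certificate is held.
Exception (b) requires that the reportable unit count is less than 51; but the reportable unit count is 60, not less than 51, so (b) is unavailable.
Exception (c) is satisfied on its face — the registered capacity is 2,670 units, meeting the 2,640 units threshold; the prepared meals are home-kitchen produced. But: (f) operates — a current Standing Clearance is held. Exception (c) does not apply.
Exception (d) requires that the baseline figure is under 317; but the baseline figure is 363, not under 317, so (d) is unavailable.
Exception (e): gross monthly sales are $680, less than the $800 limit; the seller is a natural person; a current Category D Registration is held — every condition holds. As to paragraphs (i)–(n): (i) operates (a current Class E Approval is held), but yields to (j): (j) operates — the reference index is 261, less than the 268 limit. (k) is triggered (a current Standing Declaration is held), but is displaced by (l): (l) is triggered — the qualifying period is 135 days, below the 185 days limit. (m) is engaged (some sales are to a restaurant for resale), but is displaced by (n): (n) operates against (m): a current General Clearance is held. (e) remains available.

No — exception (e) applies; Ona is not required to hold a food-handler permit.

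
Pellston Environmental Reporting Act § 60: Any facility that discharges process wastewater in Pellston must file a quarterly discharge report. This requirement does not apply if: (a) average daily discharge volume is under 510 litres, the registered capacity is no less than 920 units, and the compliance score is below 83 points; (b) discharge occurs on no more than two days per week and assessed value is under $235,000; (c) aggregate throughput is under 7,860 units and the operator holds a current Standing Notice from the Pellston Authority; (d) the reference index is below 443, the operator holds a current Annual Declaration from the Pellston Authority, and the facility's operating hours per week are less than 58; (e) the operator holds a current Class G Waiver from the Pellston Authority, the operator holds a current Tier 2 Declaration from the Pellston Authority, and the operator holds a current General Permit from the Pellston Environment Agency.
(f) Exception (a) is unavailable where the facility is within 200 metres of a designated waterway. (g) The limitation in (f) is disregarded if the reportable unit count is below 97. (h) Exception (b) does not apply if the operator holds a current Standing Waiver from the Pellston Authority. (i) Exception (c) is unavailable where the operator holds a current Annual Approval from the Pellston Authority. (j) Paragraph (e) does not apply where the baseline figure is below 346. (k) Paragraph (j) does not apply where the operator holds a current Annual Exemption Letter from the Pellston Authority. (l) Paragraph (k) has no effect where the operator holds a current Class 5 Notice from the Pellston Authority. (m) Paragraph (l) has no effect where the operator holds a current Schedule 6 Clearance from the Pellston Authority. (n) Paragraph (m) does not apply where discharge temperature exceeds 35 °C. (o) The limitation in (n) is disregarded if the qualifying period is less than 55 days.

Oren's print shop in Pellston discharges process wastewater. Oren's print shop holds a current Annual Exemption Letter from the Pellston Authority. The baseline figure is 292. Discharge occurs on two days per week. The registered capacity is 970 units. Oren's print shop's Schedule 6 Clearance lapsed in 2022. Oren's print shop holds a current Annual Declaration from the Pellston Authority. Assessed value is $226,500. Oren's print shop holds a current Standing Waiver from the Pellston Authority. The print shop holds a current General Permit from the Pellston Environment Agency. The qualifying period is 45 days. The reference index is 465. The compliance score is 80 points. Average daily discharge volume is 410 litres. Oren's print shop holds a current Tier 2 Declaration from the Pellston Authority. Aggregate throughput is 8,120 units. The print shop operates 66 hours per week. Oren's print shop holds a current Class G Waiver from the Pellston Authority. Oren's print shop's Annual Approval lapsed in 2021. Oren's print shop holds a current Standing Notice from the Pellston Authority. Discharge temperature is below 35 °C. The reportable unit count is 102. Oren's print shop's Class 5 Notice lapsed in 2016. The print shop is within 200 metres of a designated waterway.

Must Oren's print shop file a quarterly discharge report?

No — exception (e) applies; Oren's print shop is not required to file a quarterly discharge report.

All of (a)'s requirements are met (average daily discharge volume is 410 litres, under the 510 litres limit; the registered capacity is 970 units, meeting the 920 units threshold; the compliance score is 80 points, below the 83 points limit). Turning to paragraphs (f)–(g): (f) operates — the print shop is within 200 m of a designated waterway. (g), which would lift (f), is inapplicable — the reportable unit count is 102, not below 97. So (a) is unavailable.
Exception (b) is satisfied on its face — discharge occurs on no more than two days per week; assessed value is $226,500, under the $235,000 limit. Turning to paragraph (h): (h) applies — a current Standing Waiver is held. (b) is therefore removed.
Exception (c) fails — aggregate throughput is 8,120 units, not under 7,860 units.
Exception (d) requires that the reference index is below 443; but the reference index is 465, not below 443, so (d) is unavailable.
Exception (e)'s conditions are all satisfied: a current Class G Waiver is held; a current Tier 2 Declaration is held; a current General Permit is held. As to paragraphs (j)–(o): (j) would limit (e) — the baseline figure is 292, below the 346 limit — but (k) sets (j) aside: (k) operates — a current Annual Exemption Letter is held. (l), which would lift (k), is not triggered — the Class 5 Notice is not current. Exception (e) stands.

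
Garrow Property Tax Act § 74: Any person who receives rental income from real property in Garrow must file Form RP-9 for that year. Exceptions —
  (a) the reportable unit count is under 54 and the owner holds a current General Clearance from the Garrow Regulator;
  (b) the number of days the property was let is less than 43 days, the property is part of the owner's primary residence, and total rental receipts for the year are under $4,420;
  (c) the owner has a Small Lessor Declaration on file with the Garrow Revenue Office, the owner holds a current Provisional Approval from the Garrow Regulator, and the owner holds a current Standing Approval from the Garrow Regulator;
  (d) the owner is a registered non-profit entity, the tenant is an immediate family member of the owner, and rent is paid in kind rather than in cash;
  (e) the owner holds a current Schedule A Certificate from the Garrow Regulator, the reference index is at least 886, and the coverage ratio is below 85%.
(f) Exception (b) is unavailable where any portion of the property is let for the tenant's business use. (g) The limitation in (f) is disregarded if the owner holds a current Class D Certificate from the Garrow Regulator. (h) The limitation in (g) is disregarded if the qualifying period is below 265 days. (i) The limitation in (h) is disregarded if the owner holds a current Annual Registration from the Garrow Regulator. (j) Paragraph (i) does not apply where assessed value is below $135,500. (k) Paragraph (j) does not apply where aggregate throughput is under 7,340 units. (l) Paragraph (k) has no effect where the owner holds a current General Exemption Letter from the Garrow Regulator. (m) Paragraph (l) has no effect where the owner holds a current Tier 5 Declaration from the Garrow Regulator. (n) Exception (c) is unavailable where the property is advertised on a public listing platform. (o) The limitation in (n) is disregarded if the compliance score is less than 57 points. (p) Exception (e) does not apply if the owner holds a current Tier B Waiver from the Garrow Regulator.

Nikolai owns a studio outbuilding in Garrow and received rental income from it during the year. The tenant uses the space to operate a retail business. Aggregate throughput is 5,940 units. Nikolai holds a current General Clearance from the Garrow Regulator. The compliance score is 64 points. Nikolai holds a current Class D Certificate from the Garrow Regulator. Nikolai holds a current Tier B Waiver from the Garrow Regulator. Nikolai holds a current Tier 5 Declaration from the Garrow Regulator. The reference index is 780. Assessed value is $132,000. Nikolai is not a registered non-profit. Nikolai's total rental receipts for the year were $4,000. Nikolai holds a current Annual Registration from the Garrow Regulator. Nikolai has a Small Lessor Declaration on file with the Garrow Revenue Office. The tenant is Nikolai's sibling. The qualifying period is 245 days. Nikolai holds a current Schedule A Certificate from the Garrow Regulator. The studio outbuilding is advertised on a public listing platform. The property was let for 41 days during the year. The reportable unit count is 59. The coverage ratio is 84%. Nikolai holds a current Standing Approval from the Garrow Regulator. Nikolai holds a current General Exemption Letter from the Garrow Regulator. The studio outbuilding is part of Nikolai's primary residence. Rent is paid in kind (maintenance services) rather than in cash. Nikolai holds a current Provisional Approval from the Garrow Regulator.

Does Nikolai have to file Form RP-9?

Exception (a) fails — the reportable unit count is 59, not under 54.
Exception (b)'s conditions are all satisfied: the number of days the property was let is 41 days, less than the 43 days limit; the studio outbuilding is part of the primary residence; total rental receipts for the year are $4,000, under the $4,420 limit. Considering the limiting provisions: (f) is engaged (the space is let for business use), but is itself disapplied by (g): (g) is engaged — a current Class D Certificate is held. (h) is engaged (the qualifying period is 245 days, below the 265 days limit), but is overridden by (i): (i) operates against (h): a current Annual Registration is held. (j) would limit (i) — assessed value is $132,000, below the $135,500 limit — but (k) sets (j) aside: (k) is engaged — aggregate throughput is 5,940 units, under the 7,340 units limit. (l) is triggered (a current General Exemption Letter is held), but is displaced by (m): (m) operates against (l): a current Tier 5 Declaration is held. (b) remains available.
Exception (c) is satisfied on its face — a Small Lessor Declaration is on file; a current Provisional Approval is held; a current Standing Approval is held. But: (n) is engaged — the property is publicly advertised. (o) is not triggered (the compliance score is 64 points, not less than 57 points), so (n) stands. Exception (c) does not apply.
Exception (d) does not apply: Nikolai is not a registered non-profit.
Exception (e) fails — the reference index is 780, short of 886.

No — exception (b) applies; Nikolai is not required to file Form RP-9.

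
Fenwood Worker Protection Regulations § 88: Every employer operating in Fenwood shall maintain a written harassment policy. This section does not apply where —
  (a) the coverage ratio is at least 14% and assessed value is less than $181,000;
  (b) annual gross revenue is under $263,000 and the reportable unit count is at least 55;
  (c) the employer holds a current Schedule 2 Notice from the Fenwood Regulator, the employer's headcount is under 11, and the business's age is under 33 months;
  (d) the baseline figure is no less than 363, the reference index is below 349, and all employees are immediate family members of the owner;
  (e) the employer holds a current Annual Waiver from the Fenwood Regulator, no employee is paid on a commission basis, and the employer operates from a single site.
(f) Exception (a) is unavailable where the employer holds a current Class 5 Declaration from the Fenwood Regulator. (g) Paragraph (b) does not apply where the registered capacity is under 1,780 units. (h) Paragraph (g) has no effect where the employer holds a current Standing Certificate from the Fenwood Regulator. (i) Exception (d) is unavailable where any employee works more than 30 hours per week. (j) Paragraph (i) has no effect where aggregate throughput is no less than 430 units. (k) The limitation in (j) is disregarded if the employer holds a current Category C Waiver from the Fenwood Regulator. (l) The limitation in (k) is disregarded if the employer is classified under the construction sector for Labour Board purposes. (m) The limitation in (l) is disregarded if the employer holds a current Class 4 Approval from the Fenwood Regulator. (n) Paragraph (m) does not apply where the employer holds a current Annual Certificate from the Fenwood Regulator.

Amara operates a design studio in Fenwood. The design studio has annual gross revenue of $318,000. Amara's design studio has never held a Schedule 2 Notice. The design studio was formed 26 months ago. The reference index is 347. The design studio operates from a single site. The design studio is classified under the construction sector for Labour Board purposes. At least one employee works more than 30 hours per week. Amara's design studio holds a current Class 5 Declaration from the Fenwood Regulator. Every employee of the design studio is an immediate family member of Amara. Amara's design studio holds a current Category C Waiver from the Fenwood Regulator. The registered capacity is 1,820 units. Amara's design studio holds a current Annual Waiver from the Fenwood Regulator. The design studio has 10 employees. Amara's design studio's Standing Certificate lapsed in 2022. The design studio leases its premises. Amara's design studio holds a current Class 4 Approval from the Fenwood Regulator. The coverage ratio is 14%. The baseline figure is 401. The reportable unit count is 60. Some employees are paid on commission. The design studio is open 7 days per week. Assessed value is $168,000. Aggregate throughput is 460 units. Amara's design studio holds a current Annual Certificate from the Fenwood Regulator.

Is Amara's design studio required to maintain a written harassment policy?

No — exception (d) applies; Amara's design studio is not required to maintain a written harassment policy.

All of (a)'s requirements are met (the coverage ratio is 14%, meeting the 14% threshold; assessed value is $168,000, less than the $181,000 limit). But applying paragraph (f): (f) is engaged — a current Class 5 Declaration is held. Exception (a) does not apply.
Exception (b) fails — annual gross revenue is $318,000, not under $263,000.
Exception (c) does not apply: the Schedule 2 Notice is not current.
All of (d)'s requirements are met (the baseline figure is 401, meeting the 363 threshold; the reference index is 347, below the 349 limit; every employee is an immediate family member). Applying paragraphs (i)–(n): (i) is engaged (at least one employee exceeds 30 hours/week), but is itself disapplied by (j): (j) operates against (i): aggregate throughput is 460 units, meeting the 430 units threshold. (k) would limit (j) — a current Category C Waiver is held — but (l) sets (k) aside: (l) operates against (k): the design studio is classified under the construction sector. (m) would limit (l) — a current Class 4 Approval is held — but (n) sets (m) aside: (n) applies — a current Annual Certificate is held. So (d) applies.
Exception (e) fails — some employees are paid on commission.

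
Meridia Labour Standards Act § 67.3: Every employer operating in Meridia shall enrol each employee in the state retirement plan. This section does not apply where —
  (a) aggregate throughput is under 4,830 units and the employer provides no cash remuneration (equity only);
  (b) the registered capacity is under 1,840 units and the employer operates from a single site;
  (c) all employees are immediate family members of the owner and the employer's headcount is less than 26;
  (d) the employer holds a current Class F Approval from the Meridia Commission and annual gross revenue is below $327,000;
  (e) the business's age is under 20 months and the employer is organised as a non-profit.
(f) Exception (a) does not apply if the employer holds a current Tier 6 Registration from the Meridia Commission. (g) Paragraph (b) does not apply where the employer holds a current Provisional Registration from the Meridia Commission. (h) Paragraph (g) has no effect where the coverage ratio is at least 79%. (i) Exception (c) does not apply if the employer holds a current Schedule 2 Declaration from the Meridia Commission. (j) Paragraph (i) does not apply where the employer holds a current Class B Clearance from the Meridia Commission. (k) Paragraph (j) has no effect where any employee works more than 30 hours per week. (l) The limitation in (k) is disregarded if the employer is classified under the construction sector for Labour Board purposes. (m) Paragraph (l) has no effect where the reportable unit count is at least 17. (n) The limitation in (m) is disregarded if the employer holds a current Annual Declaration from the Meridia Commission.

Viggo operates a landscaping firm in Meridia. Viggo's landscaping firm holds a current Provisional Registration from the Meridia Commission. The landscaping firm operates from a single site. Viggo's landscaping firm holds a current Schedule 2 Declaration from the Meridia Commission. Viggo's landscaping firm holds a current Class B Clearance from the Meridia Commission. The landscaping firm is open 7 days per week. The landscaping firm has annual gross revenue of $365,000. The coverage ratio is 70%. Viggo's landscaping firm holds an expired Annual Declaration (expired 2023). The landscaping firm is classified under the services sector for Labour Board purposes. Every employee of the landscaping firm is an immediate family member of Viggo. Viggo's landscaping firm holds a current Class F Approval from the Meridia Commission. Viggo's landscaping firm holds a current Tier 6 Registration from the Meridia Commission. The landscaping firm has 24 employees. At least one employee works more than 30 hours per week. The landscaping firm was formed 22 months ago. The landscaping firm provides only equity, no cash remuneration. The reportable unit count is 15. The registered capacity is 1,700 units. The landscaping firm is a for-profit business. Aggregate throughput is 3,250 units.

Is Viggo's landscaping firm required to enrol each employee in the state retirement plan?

All of (a)'s requirements are met (aggregate throughput is 3,250 units, under the 4,830 units limit; remuneration is equity-only). But applying paragraph (f): (f) is triggered — a current Tier 6 Registration is held. So (a) is unavailable.
All of (b)'s requirements are met (the registered capacity is 1,700 units, under the 1,840 units limit; the employer operates from a single site). Turning to paragraphs (g)–(h): (g) operates against (b): a current Provisional Registration is held. (h), which would lift (g), is inapplicable — the coverage ratio is 70%, short of 79%. Exception (b) does not apply.
Exception (c): every employee is an immediate family member; the employer's headcount is 24, less than the 26 limit — every condition holds. But: (i) operates against (c): a current Schedule 2 Declaration is held. (j) would limit (i) — a current Class B Clearance is held — but (k) sets (j) aside: (k) operates against (j): at least one employee exceeds 30 hours/week. (l), which would lift (k), is inapplicable — the landscaping firm is classified under the services sector. Exception (c) does not apply.
Exception (d) fails — annual gross revenue is $365,000, not below $327,000.
Exception (e) does not apply: the business's age is 22 months, not under 20 months.
No exception applies. The general rule governs.

Yes — Viggo's landscaping firm must enrol each employee in the state retirement plan.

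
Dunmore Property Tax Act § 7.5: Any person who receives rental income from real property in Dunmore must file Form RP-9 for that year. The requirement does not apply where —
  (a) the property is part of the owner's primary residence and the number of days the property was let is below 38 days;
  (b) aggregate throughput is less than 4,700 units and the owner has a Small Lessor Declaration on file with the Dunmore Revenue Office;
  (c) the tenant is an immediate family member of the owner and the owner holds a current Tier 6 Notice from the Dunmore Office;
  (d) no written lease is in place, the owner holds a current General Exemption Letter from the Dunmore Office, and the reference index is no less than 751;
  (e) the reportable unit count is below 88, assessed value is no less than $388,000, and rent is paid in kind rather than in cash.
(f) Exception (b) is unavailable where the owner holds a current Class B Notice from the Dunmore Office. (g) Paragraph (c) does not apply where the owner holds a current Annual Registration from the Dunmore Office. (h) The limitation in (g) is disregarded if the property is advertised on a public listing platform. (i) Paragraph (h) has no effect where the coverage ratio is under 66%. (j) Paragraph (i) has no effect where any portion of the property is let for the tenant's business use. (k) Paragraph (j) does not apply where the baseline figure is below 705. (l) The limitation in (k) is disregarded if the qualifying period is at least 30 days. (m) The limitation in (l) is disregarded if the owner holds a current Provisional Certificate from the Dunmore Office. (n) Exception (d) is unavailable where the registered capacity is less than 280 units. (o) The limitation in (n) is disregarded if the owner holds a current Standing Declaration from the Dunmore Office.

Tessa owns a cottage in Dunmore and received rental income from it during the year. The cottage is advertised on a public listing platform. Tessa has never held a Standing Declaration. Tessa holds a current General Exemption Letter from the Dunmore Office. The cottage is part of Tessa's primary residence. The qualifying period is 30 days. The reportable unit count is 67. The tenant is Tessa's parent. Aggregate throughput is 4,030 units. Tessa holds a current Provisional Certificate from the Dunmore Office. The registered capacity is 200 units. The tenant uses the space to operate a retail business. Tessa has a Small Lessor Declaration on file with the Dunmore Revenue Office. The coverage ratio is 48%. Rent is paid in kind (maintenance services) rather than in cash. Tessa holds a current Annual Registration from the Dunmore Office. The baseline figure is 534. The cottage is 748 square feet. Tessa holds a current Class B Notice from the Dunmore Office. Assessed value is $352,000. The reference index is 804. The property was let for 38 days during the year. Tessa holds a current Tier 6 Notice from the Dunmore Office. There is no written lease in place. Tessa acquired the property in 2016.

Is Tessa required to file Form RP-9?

Exception (a) requires that the number of days the property was let is below 38 days; but the number of days the property was let is 38 days, not below 38 days, so (a) is unavailable.
Exception (b)'s conditions are all satisfied: aggregate throughput is 4,030 units, less than the 4,700 units limit; a Small Lessor Declaration is on file. But applying paragraph (f): (f) operates against (b): a current Class B Notice is held. Exception (b) does not apply.
Exception (c): the tenant is an immediate family member; a current Tier 6 Notice is held — every condition holds. Turning to paragraphs (g)–(m): (g) operates — a current Annual Registration is held. (h) would limit (g) — the property is publicly advertised — but (i) sets (h) aside: (i) operates — the coverage ratio is 48%, under the 66% limit. (j) would limit (i) — the space is let for business use — but (k) sets (j) aside: (k) operates — the baseline figure is 534, below the 705 limit. (l) would limit (k) — the qualifying period is 30 days, meeting the 30 days threshold — but (m) sets (l) aside: (m) operates — a current Provisional Certificate is held. Exception (c) does not apply.
Exception (d): there is no written lease; a current General Exemption Letter is held; the reference index is 804, meeting the 751 threshold — every condition holds. But applying paragraphs (n)–(o): (n) operates against (d): the registered capacity is 200 units, less than the 280 units limit. (o), which would lift (n), is not triggered — no current Standing Declaration is held. (d) is therefore removed.
Exception (e) requires that assessed value is no less than $388,000; but assessed value is $352,000, short of $388,000, so (e) is unavailable.
Every exception is unavailable, so the rule governs.

Yes — Tessa must file Form RP-9.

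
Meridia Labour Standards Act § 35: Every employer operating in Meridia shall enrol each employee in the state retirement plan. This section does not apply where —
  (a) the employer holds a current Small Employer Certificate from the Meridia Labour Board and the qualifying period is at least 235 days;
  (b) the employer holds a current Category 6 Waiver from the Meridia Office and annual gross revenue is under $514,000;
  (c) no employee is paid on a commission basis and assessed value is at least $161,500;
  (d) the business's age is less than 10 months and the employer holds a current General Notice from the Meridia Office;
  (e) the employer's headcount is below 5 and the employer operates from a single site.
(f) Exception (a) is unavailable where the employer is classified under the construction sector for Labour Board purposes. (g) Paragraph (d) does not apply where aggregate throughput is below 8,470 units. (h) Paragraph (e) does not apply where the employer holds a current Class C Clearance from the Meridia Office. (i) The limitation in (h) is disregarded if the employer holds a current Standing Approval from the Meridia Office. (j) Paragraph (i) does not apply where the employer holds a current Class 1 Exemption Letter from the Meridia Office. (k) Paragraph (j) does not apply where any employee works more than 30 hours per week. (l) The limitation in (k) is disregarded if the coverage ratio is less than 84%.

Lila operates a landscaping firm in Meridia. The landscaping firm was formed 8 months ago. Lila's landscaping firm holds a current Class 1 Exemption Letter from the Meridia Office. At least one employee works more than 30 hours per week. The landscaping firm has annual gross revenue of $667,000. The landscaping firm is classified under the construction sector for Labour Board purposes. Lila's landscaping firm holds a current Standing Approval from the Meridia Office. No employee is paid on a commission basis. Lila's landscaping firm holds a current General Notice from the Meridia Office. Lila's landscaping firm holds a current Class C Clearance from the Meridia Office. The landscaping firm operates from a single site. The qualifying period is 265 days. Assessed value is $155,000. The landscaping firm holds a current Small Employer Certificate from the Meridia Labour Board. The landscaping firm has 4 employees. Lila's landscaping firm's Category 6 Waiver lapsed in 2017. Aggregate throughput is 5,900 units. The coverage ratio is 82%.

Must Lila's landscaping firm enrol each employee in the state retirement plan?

Exception (a): a current Small Employer Certificate is held; the qualifying period is 265 days, meeting the 235 days threshold — every condition holds. But: (f) operates against (a): the landscaping firm is classified under the construction sector. (a) is therefore removed.
Exception (b) fails — no current Category 6 Waiver is held.
Exception (c) fails — assessed value is $155,000, short of $161,500.
Exception (d)'s conditions are all satisfied: the business's age is 8 months, less than the 10 months limit; a current General Notice is held. But: (g) operates — aggregate throughput is 5,900 units, below the 8,470 units limit. Exception (d) does not apply.
Exception (e)'s conditions are all satisfied: the employer's headcount is 4, below the 5 limit; the employer operates from a single site. However, paragraphs (h)–(l) must be considered: (h) operates against (e): a current Class C Clearance is held. (i) is engaged (a current Standing Approval is held), but is displaced by (j): (j) is engaged — a current Class 1 Exemption Letter is held. (k) would limit (j) — at least one employee exceeds 30 hours/week — but (l) sets (k) aside: (l) operates against (k): the coverage ratio is 82%, less than the 84% limit. (e) is therefore removed.
No exception is made out. Lila's landscaping firm falls within the general rule.

Yes — Lila's landscaping firm must enrol each employee in the state retirement plan.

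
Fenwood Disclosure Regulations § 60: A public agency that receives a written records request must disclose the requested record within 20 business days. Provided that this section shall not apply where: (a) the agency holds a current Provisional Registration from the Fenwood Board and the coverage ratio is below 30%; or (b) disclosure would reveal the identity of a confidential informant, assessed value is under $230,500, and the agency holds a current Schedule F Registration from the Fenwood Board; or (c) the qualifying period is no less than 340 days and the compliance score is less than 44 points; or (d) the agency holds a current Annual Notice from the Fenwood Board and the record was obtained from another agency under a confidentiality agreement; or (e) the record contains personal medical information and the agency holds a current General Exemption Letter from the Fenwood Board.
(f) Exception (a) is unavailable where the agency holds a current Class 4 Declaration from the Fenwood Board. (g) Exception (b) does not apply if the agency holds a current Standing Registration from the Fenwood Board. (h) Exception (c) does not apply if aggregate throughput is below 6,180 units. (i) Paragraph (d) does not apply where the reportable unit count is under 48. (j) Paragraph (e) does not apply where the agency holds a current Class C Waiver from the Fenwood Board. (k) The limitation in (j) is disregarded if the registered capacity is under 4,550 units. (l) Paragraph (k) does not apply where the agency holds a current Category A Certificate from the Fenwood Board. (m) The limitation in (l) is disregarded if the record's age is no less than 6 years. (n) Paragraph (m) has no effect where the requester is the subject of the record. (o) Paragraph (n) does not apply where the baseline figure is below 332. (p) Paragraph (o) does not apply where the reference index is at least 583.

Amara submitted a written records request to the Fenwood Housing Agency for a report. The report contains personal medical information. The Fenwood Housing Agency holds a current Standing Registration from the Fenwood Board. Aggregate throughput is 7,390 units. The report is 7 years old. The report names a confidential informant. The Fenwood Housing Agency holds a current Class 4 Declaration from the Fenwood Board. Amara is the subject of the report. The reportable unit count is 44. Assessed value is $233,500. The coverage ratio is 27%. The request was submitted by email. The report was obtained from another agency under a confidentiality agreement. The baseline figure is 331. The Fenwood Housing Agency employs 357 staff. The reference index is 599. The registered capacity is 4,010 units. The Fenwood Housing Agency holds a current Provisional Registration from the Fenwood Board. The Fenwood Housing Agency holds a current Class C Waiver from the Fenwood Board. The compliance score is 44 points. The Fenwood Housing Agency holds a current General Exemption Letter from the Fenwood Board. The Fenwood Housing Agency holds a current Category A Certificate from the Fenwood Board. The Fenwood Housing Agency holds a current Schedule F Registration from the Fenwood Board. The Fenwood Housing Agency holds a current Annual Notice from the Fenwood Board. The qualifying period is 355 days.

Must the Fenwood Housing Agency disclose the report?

Yes — the Fenwood Housing Agency must disclose the report.

Exception (a): a current Provisional Registration is held; the coverage ratio is 27%, below the 30% limit — every condition holds. But: (f) operates against (a): a current Class 4 Declaration is held. (a) is therefore removed.
Exception (b) does not apply: assessed value is $233,500, not under $230,500.
Exception (c) does not apply: the compliance score is 44 points, not less than 44 points.
Exception (d)'s conditions are all satisfied: a current Annual Notice is held; the report was obtained under a confidentiality agreement. But applying paragraph (i): (i) is triggered — the reportable unit count is 44, under the 48 limit. (d) is therefore removed.
All of (e)'s requirements are met (the report contains personal medical information; a current General Exemption Letter is held). However, paragraphs (j)–(p) must be considered: (j) operates against (e): a current Class C Waiver is held. (k) operates (the registered capacity is 4,010 units, under the 4,550 units limit), but is overridden by (l): (l) operates against (k): a current Category A Certificate is held. (m) would limit (l) — the record's age is 7 years, meeting the 6 years threshold — but (n) sets (m) aside: (n) applies — Amara is the subject of the report. (o) applies (the baseline figure is 331, below the 332 limit), but is displaced by (p): (p) is triggered — the reference index is 599, meeting the 583 threshold. So (e) is unavailable.
No exception displaces § 60.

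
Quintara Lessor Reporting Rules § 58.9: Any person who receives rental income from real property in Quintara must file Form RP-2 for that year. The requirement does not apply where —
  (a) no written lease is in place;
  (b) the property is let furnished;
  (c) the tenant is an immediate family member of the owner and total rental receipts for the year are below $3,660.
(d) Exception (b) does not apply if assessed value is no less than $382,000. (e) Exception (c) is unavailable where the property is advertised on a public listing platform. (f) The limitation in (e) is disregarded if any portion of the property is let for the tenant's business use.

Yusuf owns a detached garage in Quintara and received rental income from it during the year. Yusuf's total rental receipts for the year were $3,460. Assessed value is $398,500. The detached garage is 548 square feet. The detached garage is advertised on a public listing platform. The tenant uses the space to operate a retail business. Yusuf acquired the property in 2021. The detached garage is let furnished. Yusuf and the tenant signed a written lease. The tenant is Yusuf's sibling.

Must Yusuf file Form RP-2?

Exception (a) does not apply: a written lease is in place.
Exception (b): the property is let furnished — every condition holds. Turning to paragraph (d): (d) operates — assessed value is $398,500, meeting the $382,000 threshold. (b) is therefore removed.
All of (c)'s requirements are met (the tenant is an immediate family member; total rental receipts for the year are $3,460, below the $3,660 limit). As to paragraphs (e)–(f): (e) operates (the property is publicly advertised), but is overridden by (f): (f) operates against (e): the space is let for business use. (c) remains available.

No — exception (c) applies; Yusuf is not required to file Form RP-2.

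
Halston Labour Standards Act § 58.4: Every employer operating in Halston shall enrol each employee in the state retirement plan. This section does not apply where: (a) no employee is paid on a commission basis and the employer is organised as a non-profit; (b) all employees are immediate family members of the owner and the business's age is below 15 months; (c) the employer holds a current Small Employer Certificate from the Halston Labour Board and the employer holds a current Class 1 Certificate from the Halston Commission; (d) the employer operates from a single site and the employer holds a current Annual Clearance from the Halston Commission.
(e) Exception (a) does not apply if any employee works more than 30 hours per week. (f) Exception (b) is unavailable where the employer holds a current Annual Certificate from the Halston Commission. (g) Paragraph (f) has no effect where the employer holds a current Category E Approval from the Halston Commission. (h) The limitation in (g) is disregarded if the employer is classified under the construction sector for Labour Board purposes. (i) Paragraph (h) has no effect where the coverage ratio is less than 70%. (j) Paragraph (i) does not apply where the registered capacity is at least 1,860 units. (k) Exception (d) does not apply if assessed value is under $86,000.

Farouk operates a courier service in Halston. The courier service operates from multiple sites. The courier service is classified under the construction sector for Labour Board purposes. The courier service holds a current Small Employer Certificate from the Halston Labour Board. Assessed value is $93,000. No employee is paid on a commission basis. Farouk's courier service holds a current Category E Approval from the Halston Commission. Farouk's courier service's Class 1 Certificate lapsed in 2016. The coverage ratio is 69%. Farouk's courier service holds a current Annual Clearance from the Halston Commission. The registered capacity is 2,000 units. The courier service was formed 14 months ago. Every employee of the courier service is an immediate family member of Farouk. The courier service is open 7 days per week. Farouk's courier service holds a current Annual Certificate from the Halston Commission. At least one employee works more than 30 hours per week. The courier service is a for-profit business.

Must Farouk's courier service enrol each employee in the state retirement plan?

Exception (a) requires that the employer is organised as a non-profit; but the employer is for-profit, so (a) is unavailable.
Exception (b)'s conditions are all satisfied: every employee is an immediate family member; the business's age is 14 months, below the 15 months limit. Turning to paragraphs (f)–(j): (f) operates against (b): a current Annual Certificate is held. (g) operates (a current Category E Approval is held), but is overridden by (h): (h) operates against (g): the courier service is classified under the construction sector. (i) is engaged (the coverage ratio is 69%, less than the 70% limit), but is overridden by (j): (j) operates against (i): the registered capacity is 2,000 units, meeting the 1,860 units threshold. So (b) is unavailable.
Exception (c) requires that the employer holds a current Class 1 Certificate from the Halston Commission; but the Class 1 Certificate is not current, so (c) is unavailable.
Exception (d) fails — the employer operates from multiple sites.
No exception applies. The general rule governs.

Yes — Farouk's courier service must enrol each employee in the state retirement plan.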